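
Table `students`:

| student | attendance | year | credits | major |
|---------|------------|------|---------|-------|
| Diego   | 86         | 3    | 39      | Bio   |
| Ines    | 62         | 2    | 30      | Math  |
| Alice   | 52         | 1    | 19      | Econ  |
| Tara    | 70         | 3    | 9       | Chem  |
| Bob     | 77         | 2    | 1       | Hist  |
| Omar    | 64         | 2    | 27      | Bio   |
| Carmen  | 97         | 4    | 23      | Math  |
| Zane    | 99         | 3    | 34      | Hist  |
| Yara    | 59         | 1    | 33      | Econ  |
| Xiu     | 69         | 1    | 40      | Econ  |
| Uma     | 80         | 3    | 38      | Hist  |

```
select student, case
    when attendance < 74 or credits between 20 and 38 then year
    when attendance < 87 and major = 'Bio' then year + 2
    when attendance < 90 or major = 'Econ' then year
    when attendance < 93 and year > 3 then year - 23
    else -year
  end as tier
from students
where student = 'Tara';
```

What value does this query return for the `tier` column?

student = Tara: attendance=70, year=3, credits=9, major=Chem.
attendance < 74 or credits between 20 and 38 → true → 3

3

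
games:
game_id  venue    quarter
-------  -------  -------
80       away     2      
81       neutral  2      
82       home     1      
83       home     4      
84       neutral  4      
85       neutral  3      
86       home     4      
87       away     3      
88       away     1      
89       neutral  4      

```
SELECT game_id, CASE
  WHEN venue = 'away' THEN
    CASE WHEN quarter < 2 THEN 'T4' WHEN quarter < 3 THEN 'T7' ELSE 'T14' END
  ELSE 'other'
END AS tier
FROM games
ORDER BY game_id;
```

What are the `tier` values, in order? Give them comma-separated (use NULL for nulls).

T7, other, other, other, other, other, other, T14, T4, other

game_id=80: venue='away' → inner[quarter < 3] → T7
game_id=81: venue='neutral' → outer ELSE → other
game_id=82: venue='home' → outer ELSE → other
game_id=83: venue='home' → outer ELSE → other
game_id=84: venue='neutral' → outer ELSE → other
game_id=85: venue='neutral' → outer ELSE → other
game_id=86: venue='home' → outer ELSE → other
game_id=87: venue='away' → inner[ELSE] → T14
game_id=88: venue='away' → inner[quarter < 2] → T4
game_id=89: venue='neutral' → outer ELSE → other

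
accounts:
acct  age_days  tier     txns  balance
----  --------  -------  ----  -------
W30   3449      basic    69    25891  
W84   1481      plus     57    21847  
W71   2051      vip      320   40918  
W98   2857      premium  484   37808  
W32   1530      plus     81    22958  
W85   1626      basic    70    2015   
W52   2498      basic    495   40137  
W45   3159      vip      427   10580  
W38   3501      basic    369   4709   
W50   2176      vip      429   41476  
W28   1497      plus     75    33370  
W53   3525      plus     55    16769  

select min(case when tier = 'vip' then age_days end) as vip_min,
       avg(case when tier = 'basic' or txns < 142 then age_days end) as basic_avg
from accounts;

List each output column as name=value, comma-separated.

[vip_min: tier = 'vip']
acct=W30: ✗
acct=W84: ✗
acct=W71: ✓ → 2051
acct=W98: ✗
acct=W32: ✗
acct=W85: ✗
acct=W52: ✗
acct=W45: ✓ → 3159
acct=W38: ✗
acct=W50: ✓ → 2176
acct=W28: ✗
acct=W53: ✗
vip_min = MIN(2051, 3159, 2176) = 2051
—
[basic_avg: tier = 'basic' or txns < 142]
acct=W30: ✓ → 3449
acct=W84: ✓ → 1481
acct=W71: ✗
acct=W98: ✗
acct=W32: ✓ → 1530
acct=W85: ✓ → 1626
acct=W52: ✓ → 2498
acct=W45: ✗
acct=W38: ✓ → 3501
acct=W50: ✗
acct=W28: ✓ → 1497
acct=W53: ✓ → 3525
basic_avg = (3449 + 1481 + 1530 + 1626 + 2498 + 3501 + 1497 + 3525) / 8 = 2388.375

vip_min=2051, basic_avg=2388.375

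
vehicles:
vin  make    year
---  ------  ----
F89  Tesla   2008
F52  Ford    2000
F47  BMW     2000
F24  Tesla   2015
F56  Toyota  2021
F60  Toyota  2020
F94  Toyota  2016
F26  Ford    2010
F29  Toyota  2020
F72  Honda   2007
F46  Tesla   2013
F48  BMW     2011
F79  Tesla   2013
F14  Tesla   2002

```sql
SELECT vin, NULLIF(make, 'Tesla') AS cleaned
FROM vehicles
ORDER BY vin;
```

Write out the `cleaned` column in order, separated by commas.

NULL, NULL, Ford, Toyota, NULL, BMW, BMW, Ford, Toyota, Toyota, Honda, NULL, NULL, Toyota

vin=F14: make=Tesla vs Tesla: equal → NULL
vin=F24: make=Tesla vs Tesla: equal → NULL
vin=F26: make=Ford vs Tesla: differ → Ford
vin=F29: make=Toyota vs Tesla: differ → Toyota
vin=F46: make=Tesla vs Tesla: equal → NULL
vin=F47: make=BMW vs Tesla: differ → BMW
vin=F48: make=BMW vs Tesla: differ → BMW
vin=F52: make=Ford vs Tesla: differ → Ford
vin=F56: make=Toyota vs Tesla: differ → Toyota
vin=F60: make=Toyota vs Tesla: differ → Toyota
vin=F72: make=Honda vs Tesla: differ → Honda
vin=F79: make=Tesla vs Tesla: equal → NULL
vin=F89: make=Tesla vs Tesla: equal → NULL
vin=F94: make=Toyota vs Tesla: differ → Toyota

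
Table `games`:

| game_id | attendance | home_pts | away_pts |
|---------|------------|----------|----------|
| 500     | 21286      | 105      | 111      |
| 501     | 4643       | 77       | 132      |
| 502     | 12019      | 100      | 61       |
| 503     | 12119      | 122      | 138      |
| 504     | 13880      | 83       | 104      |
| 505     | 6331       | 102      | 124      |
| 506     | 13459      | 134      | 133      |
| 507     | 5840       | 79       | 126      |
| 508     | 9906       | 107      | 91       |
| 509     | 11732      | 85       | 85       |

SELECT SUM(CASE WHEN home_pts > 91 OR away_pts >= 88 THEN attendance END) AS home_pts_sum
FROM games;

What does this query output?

99483

game_id=500: ✓ → 21286
game_id=501: ✓ → 4643
game_id=502: ✓ → 12019
game_id=503: ✓ → 12119
game_id=504: ✓ → 13880
game_id=505: ✓ → 6331
game_id=506: ✓ → 13459
game_id=507: ✓ → 5840
game_id=508: ✓ → 9906
game_id=509: ✗
home_pts_sum = 21286 + 4643 + 12019 + 12119 + 13880 + 6331 + 13459 + 5840 + 9906 = 99483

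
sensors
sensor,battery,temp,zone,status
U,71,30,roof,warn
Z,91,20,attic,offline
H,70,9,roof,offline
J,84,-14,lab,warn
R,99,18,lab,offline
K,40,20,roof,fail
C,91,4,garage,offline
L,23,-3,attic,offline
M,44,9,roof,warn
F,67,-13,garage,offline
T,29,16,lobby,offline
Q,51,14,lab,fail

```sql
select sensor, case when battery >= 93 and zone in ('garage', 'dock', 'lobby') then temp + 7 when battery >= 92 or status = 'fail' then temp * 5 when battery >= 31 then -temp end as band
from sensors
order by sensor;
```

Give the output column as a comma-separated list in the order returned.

sensor=C: battery >= 31 → -4
sensor=F: battery >= 31 → 13
sensor=H: battery >= 31 → -9
sensor=J: battery >= 31 → 14
sensor=K: battery >= 92 or status = 'fail' → 100
sensor=L: (no match → NULL) → NULL
sensor=M: battery >= 31 → -9
sensor=Q: battery >= 92 or status = 'fail' → 70
sensor=R: battery >= 92 or status = 'fail' → 90
sensor=T: (no match → NULL) → NULL
sensor=U: battery >= 31 → -30
sensor=Z: battery >= 31 → -20

-4, 13, -9, 14, 100, NULL, -9, 70, 90, NULL, -30, -20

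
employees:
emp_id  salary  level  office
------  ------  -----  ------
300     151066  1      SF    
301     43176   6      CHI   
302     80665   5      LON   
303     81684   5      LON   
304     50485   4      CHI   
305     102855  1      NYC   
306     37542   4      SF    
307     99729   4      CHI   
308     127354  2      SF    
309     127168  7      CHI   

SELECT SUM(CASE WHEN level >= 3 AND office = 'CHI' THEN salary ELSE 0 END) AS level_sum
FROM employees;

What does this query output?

320558

emp_id=300: ✗
emp_id=301: ✓ → 43176
emp_id=302: ✗
emp_id=303: ✗
emp_id=304: ✓ → 50485
emp_id=305: ✗
emp_id=306: ✗
emp_id=307: ✓ → 99729
emp_id=308: ✗
emp_id=309: ✓ → 127168
level_sum = 43176 + 50485 + 99729 + 127168 = 320558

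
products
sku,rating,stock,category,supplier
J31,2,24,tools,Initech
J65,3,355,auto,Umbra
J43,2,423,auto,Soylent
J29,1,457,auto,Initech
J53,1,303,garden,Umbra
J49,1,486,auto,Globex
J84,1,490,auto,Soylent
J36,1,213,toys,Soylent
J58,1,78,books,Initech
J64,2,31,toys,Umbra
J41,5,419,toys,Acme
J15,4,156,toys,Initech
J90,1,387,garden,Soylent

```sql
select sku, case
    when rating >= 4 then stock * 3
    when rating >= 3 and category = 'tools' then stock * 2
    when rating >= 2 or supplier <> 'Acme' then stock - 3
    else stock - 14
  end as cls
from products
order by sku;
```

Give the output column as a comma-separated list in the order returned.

sku=J15: rating >= 4 → 468
sku=J29: rating >= 2 or supplier <> 'Acme' → 454
sku=J31: rating >= 2 or supplier <> 'Acme' → 21
sku=J36: rating >= 2 or supplier <> 'Acme' → 210
sku=J41: rating >= 4 → 1257
sku=J43: rating >= 2 or supplier <> 'Acme' → 420
sku=J49: rating >= 2 or supplier <> 'Acme' → 483
sku=J53: rating >= 2 or supplier <> 'Acme' → 300
sku=J58: rating >= 2 or supplier <> 'Acme' → 75
sku=J64: rating >= 2 or supplier <> 'Acme' → 28
sku=J65: rating >= 2 or supplier <> 'Acme' → 352
sku=J84: rating >= 2 or supplier <> 'Acme' → 487
sku=J90: rating >= 2 or supplier <> 'Acme' → 384

468, 454, 21, 210, 1257, 420, 483, 300, 75, 28, 352, 487, 384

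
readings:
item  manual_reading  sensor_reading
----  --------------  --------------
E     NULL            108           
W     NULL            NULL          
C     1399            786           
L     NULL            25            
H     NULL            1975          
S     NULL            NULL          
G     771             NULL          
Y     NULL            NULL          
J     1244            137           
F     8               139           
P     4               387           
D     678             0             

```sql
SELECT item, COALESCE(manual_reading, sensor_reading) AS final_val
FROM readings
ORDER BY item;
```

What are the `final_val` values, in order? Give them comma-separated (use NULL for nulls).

1399, 678, 108, 8, 771, 1975, 1244, 25, 4, NULL, NULL, NULL

item=C: manual_reading=1399 → 1399
item=D: manual_reading=678 → 678
item=E: manual_reading=NULL, sensor_reading=108 → 108
item=F: manual_reading=8 → 8
item=G: manual_reading=771 → 771
item=H: manual_reading=NULL, sensor_reading=1975 → 1975
item=J: manual_reading=1244 → 1244
item=L: manual_reading=NULL, sensor_reading=25 → 25
item=P: manual_reading=4 → 4
item=S: manual_reading=NULL, sensor_reading=NULL (all NULL) → NULL
item=W: manual_reading=NULL, sensor_reading=NULL (all NULL) → NULL
item=Y: manual_reading=NULL, sensor_reading=NULL (all NULL) → NULL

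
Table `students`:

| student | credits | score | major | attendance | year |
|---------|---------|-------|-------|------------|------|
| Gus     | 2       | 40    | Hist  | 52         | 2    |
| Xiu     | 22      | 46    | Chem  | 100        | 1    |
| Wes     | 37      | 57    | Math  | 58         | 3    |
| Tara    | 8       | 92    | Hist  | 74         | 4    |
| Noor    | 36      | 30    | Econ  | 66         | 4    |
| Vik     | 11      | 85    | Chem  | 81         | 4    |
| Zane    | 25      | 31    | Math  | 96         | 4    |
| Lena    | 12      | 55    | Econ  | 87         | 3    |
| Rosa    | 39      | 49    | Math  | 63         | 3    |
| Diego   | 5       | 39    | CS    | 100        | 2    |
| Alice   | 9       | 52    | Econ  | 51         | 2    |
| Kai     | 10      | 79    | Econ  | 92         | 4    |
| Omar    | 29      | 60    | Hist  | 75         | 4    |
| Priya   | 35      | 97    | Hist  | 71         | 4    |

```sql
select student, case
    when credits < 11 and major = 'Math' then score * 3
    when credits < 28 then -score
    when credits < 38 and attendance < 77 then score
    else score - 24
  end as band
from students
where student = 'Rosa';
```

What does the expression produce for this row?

student = Rosa: credits=39, score=49, major=Math, attendance=63, year=3.
credits < 11 and major = 'Math' → false
credits < 28 → false
credits < 38 and attendance < 77 → false
No prior WHEN matched → ELSE → 25

25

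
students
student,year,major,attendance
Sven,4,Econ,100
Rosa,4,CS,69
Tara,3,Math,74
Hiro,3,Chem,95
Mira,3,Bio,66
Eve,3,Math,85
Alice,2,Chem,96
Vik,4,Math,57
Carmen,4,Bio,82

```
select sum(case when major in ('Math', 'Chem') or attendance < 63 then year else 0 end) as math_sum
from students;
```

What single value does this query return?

student=Sven: ✗
student=Rosa: ✗
student=Tara: ✓ → 3
student=Hiro: ✓ → 3
student=Mira: ✗
student=Eve: ✓ → 3
student=Alice: ✓ → 2
student=Vik: ✓ → 4
student=Carmen: ✗
math_sum = 3 + 3 + 3 + 2 + 4 = 15

15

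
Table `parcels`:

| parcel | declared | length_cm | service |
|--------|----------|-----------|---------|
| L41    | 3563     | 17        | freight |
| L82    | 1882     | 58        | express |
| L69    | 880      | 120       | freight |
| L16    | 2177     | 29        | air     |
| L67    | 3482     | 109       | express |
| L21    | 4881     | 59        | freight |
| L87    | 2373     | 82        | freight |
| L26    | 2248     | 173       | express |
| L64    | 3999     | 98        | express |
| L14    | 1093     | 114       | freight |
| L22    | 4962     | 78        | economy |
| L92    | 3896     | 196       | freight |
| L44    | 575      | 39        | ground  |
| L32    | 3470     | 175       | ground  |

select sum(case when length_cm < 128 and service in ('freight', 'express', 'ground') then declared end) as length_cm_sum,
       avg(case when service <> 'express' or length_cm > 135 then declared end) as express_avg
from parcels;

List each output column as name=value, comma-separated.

length_cm_sum=22728, express_avg=2738

[length_cm_sum: length_cm < 128 and service in ('freight', 'express', 'ground')]
parcel=L41: ✓ → 3563
parcel=L82: ✓ → 1882
parcel=L69: ✓ → 880
parcel=L16: ✗
parcel=L67: ✓ → 3482
parcel=L21: ✓ → 4881
parcel=L87: ✓ → 2373
parcel=L26: ✗
parcel=L64: ✓ → 3999
parcel=L14: ✓ → 1093
parcel=L22: ✗
parcel=L92: ✗
parcel=L44: ✓ → 575
parcel=L32: ✗
length_cm_sum = 3563 + 1882 + 880 + 3482 + 4881 + 2373 + 3999 + 1093 + 575 = 22728
—
[express_avg: service <> 'express' or length_cm > 135]
parcel=L41: ✓ → 3563
parcel=L82: ✗
parcel=L69: ✓ → 880
parcel=L16: ✓ → 2177
parcel=L67: ✗
parcel=L21: ✓ → 4881
parcel=L87: ✓ → 2373
parcel=L26: ✓ → 2248
parcel=L64: ✗
parcel=L14: ✓ → 1093
parcel=L22: ✓ → 4962
parcel=L92: ✓ → 3896
parcel=L44: ✓ → 575
parcel=L32: ✓ → 3470
express_avg = (3563 + 880 + 2177 + 4881 + 2373 + 2248 + 1093 + 4962 + 3896 + 575 + 3470) / 11 = 2738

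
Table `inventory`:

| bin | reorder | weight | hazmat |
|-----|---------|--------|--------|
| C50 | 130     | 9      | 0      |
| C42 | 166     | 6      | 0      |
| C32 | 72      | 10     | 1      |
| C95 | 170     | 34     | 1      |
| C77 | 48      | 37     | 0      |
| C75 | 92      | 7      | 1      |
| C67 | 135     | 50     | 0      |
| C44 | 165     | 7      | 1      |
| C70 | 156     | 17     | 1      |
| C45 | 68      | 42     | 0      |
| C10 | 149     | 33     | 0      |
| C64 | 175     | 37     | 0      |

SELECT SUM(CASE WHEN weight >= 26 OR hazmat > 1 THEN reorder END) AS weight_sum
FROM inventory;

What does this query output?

bin=C50: ✗
bin=C42: ✗
bin=C32: ✗
bin=C95: ✓ → 170
bin=C77: ✓ → 48
bin=C75: ✗
bin=C67: ✓ → 135
bin=C44: ✗
bin=C70: ✗
bin=C45: ✓ → 68
bin=C10: ✓ → 149
bin=C64: ✓ → 175
weight_sum = 170 + 48 + 135 + 68 + 149 + 175 = 745

745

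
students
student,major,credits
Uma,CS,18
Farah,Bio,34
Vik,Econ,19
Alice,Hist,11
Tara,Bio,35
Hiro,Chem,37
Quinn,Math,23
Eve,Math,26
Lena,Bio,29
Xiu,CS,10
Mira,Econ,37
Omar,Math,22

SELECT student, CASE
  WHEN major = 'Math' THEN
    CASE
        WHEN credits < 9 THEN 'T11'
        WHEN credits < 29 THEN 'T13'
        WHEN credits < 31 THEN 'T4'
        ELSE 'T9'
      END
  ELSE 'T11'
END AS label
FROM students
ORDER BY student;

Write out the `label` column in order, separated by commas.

T11, T13, T11, T11, T11, T11, T13, T13, T11, T11, T11, T11

student=Alice: major='Hist' → outer ELSE → T11
student=Eve: major='Math' → inner[credits < 29] → T13
student=Farah: major='Bio' → outer ELSE → T11
student=Hiro: major='Chem' → outer ELSE → T11
student=Lena: major='Bio' → outer ELSE → T11
student=Mira: major='Econ' → outer ELSE → T11
student=Omar: major='Math' → inner[credits < 29] → T13
student=Quinn: major='Math' → inner[credits < 29] → T13
student=Tara: major='Bio' → outer ELSE → T11
student=Uma: major='CS' → outer ELSE → T11
student=Vik: major='Econ' → outer ELSE → T11
student=Xiu: major='CS' → outer ELSE → T11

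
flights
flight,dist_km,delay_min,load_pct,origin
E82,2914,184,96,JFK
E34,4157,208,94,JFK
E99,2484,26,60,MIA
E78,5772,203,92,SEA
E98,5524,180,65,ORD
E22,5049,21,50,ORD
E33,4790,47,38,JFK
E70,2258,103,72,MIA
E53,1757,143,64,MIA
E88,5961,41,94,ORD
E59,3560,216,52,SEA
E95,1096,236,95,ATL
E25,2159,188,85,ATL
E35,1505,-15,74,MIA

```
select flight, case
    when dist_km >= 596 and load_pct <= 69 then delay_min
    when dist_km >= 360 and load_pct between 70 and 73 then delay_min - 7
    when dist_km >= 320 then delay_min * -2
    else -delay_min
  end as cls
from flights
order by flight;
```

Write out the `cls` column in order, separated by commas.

flight=E22: dist_km >= 596 and load_pct <= 69 → 21
flight=E25: dist_km >= 320 → -376
flight=E33: dist_km >= 596 and load_pct <= 69 → 47
flight=E34: dist_km >= 320 → -416
flight=E35: dist_km >= 320 → 30
flight=E53: dist_km >= 596 and load_pct <= 69 → 143
flight=E59: dist_km >= 596 and load_pct <= 69 → 216
flight=E70: dist_km >= 360 and load_pct between 70 and 73 → 96
flight=E78: dist_km >= 320 → -406
flight=E82: dist_km >= 320 → -368
flight=E88: dist_km >= 320 → -82
flight=E95: dist_km >= 320 → -472
flight=E98: dist_km >= 596 and load_pct <= 69 → 180
flight=E99: dist_km >= 596 and load_pct <= 69 → 26

21, -376, 47, -416, 30, 143, 216, 96, -406, -368, -82, -472, 180, 26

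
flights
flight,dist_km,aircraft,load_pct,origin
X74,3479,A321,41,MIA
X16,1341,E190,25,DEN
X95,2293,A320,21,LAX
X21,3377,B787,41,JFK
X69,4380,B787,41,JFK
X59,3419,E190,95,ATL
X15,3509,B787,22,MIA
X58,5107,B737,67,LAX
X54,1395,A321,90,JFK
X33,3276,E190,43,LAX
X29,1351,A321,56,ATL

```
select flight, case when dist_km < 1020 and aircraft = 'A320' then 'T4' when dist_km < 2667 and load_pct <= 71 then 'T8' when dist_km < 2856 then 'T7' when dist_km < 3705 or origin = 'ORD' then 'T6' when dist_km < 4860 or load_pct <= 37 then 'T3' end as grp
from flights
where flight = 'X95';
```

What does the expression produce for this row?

flight = X95: dist_km=2293, aircraft=A320, load_pct=21, origin=LAX.
dist_km < 1020 and aircraft = 'A320' → false
dist_km < 2667 and load_pct <= 71 → true → T8

T8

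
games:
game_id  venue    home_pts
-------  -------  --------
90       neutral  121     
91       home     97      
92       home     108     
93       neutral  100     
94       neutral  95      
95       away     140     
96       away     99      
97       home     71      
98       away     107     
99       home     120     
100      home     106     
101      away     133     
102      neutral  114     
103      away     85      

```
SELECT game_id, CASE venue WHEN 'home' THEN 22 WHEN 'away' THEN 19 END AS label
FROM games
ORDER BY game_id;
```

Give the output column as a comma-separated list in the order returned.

game_id=90: (no match → NULL) → NULL
game_id=91: venue='home' → 22
game_id=92: venue='home' → 22
game_id=93: (no match → NULL) → NULL
game_id=94: (no match → NULL) → NULL
game_id=95: venue='away' → 19
game_id=96: venue='away' → 19
game_id=97: venue='home' → 22
game_id=98: venue='away' → 19
game_id=99: venue='home' → 22
game_id=100: venue='home' → 22
game_id=101: venue='away' → 19
game_id=102: (no match → NULL) → NULL
game_id=103: venue='away' → 19

NULL, 22, 22, NULL, NULL, 19, 19, 22, 19, 22, 22, 19, NULL, 19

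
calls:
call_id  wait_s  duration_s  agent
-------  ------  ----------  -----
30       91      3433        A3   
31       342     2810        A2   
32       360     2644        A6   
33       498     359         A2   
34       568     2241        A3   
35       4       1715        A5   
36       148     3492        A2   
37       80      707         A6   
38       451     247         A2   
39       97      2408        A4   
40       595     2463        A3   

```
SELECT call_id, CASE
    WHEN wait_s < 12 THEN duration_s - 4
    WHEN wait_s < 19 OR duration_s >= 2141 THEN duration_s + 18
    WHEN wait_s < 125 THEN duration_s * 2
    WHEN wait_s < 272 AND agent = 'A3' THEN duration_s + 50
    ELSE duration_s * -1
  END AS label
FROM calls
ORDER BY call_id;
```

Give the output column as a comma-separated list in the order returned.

3451, 2828, 2662, -359, 2259, 1711, 3510, 1414, -247, 2426, 2481

call_id=30: wait_s < 19 OR duration_s >= 2141 → 3451
call_id=31: wait_s < 19 OR duration_s >= 2141 → 2828
call_id=32: wait_s < 19 OR duration_s >= 2141 → 2662
call_id=33: ELSE → -359
call_id=34: wait_s < 19 OR duration_s >= 2141 → 2259
call_id=35: wait_s < 12 → 1711
call_id=36: wait_s < 19 OR duration_s >= 2141 → 3510
call_id=37: wait_s < 125 → 1414
call_id=38: ELSE → -247
call_id=39: wait_s < 19 OR duration_s >= 2141 → 2426
call_id=40: wait_s < 19 OR duration_s >= 2141 → 2481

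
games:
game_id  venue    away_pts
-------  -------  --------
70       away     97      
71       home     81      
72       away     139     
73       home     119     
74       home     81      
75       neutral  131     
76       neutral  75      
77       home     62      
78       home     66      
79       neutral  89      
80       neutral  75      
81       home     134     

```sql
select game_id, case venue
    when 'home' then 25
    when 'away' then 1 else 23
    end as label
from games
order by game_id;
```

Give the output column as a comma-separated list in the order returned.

1, 25, 1, 25, 25, 23, 23, 25, 25, 23, 23, 25

game_id=70: venue='away' → 1
game_id=71: venue='home' → 25
game_id=72: venue='away' → 1
game_id=73: venue='home' → 25
game_id=74: venue='home' → 25
game_id=75: ELSE → 23
game_id=76: ELSE → 23
game_id=77: venue='home' → 25
game_id=78: venue='home' → 25
game_id=79: ELSE → 23
game_id=80: ELSE → 23
game_id=81: venue='home' → 25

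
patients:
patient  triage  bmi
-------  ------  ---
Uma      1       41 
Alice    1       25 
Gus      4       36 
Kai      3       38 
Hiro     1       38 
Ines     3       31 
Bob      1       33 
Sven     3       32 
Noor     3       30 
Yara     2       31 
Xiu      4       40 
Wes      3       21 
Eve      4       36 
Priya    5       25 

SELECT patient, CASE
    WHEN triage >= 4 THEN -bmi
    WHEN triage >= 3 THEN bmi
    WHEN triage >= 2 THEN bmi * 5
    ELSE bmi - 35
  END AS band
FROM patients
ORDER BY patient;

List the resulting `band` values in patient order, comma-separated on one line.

patient=Alice: ELSE → -10
patient=Bob: ELSE → -2
patient=Eve: triage >= 4 → -36
patient=Gus: triage >= 4 → -36
patient=Hiro: ELSE → 3
patient=Ines: triage >= 3 → 31
patient=Kai: triage >= 3 → 38
patient=Noor: triage >= 3 → 30
patient=Priya: triage >= 4 → -25
patient=Sven: triage >= 3 → 32
patient=Uma: ELSE → 6
patient=Wes: triage >= 3 → 21
patient=Xiu: triage >= 4 → -40
patient=Yara: triage >= 2 → 155

-10, -2, -36, -36, 3, 31, 38, 30, -25, 32, 6, 21, -40, 155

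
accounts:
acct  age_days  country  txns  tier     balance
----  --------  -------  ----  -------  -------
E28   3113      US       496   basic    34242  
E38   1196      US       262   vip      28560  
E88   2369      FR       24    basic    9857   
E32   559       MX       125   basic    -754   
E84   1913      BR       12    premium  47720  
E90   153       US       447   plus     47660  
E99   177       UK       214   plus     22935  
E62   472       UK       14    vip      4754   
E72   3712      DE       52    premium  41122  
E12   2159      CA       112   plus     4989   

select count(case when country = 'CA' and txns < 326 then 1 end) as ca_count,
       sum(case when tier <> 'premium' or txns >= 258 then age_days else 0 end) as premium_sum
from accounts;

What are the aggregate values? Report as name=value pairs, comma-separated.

[ca_count: country = 'CA' and txns < 326]
acct=E28: ✗
acct=E38: ✗
acct=E88: ✗
acct=E32: ✗
acct=E84: ✗
acct=E90: ✗
acct=E99: ✗
acct=E62: ✗
acct=E72: ✗
acct=E12: ✓ → 1
ca_count = COUNT(1) = 1
—
[premium_sum: tier <> 'premium' or txns >= 258]
acct=E28: ✓ → 3113
acct=E38: ✓ → 1196
acct=E88: ✓ → 2369
acct=E32: ✓ → 559
acct=E84: ✗
acct=E90: ✓ → 153
acct=E99: ✓ → 177
acct=E62: ✓ → 472
acct=E72: ✗
acct=E12: ✓ → 2159
premium_sum = 3113 + 1196 + 2369 + 559 + 153 + 177 + 472 + 2159 = 10198

ca_count=1, premium_sum=10198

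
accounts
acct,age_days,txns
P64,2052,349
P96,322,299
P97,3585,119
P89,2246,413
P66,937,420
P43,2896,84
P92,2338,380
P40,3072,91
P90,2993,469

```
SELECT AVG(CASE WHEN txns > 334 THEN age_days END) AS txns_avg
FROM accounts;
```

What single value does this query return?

acct=P64: ✓ → 2052
acct=P96: ✗
acct=P97: ✗
acct=P89: ✓ → 2246
acct=P66: ✓ → 937
acct=P43: ✗
acct=P92: ✓ → 2338
acct=P40: ✗
acct=P90: ✓ → 2993
txns_avg = (2052 + 2246 + 937 + 2338 + 2993) / 5 = 2113.2

2113.2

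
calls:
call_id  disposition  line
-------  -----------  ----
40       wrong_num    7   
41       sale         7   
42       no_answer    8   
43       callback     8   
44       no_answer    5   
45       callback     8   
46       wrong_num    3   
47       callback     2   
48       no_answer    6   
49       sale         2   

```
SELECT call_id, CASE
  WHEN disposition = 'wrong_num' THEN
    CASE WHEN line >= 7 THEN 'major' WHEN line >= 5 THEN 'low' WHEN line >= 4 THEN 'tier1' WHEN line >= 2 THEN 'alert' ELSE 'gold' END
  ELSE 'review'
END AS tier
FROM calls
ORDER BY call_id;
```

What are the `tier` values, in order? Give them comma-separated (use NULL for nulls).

major, review, review, review, review, review, alert, review, review, review

call_id=40: disposition='wrong_num' → inner[line >= 7] → major
call_id=41: disposition='sale' → outer ELSE → review
call_id=42: disposition='no_answer' → outer ELSE → review
call_id=43: disposition='callback' → outer ELSE → review
call_id=44: disposition='no_answer' → outer ELSE → review
call_id=45: disposition='callback' → outer ELSE → review
call_id=46: disposition='wrong_num' → inner[line >= 2] → alert
call_id=47: disposition='callback' → outer ELSE → review
call_id=48: disposition='no_answer' → outer ELSE → review
call_id=49: disposition='sale' → outer ELSE → review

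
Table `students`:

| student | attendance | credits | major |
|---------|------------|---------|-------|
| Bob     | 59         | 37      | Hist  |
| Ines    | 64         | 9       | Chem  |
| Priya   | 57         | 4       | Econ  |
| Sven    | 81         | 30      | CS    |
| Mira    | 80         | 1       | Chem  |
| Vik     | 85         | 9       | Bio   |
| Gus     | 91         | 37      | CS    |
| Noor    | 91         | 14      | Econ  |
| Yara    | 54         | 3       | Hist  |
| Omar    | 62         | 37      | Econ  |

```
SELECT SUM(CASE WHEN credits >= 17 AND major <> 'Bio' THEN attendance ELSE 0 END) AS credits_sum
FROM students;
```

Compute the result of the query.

student=Bob: ✓ → 59
student=Ines: ✗
student=Priya: ✗
student=Sven: ✓ → 81
student=Mira: ✗
student=Vik: ✗
student=Gus: ✓ → 91
student=Noor: ✗
student=Yara: ✗
student=Omar: ✓ → 62
credits_sum = 59 + 81 + 91 + 62 = 293

293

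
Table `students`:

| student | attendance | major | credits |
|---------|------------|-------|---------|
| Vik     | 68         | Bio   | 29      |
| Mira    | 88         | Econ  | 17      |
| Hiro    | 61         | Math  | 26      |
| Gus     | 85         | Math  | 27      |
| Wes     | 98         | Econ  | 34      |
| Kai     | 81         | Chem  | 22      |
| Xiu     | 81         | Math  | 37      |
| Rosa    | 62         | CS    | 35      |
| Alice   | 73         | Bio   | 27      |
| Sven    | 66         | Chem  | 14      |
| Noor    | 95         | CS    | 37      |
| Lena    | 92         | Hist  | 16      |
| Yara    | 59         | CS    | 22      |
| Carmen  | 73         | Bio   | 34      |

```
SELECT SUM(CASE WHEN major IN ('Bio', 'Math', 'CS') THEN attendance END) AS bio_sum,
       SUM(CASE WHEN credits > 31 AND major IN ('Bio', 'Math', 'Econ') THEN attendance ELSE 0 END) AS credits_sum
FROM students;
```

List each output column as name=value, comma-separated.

[bio_sum: major IN ('Bio', 'Math', 'CS')]
student=Vik: ✓ → 68
student=Mira: ✗
student=Hiro: ✓ → 61
student=Gus: ✓ → 85
student=Wes: ✗
student=Kai: ✗
student=Xiu: ✓ → 81
student=Rosa: ✓ → 62
student=Alice: ✓ → 73
student=Sven: ✗
student=Noor: ✓ → 95
student=Lena: ✗
student=Yara: ✓ → 59
student=Carmen: ✓ → 73
bio_sum = 68 + 61 + 85 + 81 + 62 + 73 + 95 + 59 + 73 = 657
—
[credits_sum: credits > 31 AND major IN ('Bio', 'Math', 'Econ')]
student=Vik: ✗
student=Mira: ✗
student=Hiro: ✗
student=Gus: ✗
student=Wes: ✓ → 98
student=Kai: ✗
student=Xiu: ✓ → 81
student=Rosa: ✗
student=Alice: ✗
student=Sven: ✗
student=Noor: ✗
student=Lena: ✗
student=Yara: ✗
student=Carmen: ✓ → 73
credits_sum = 98 + 81 + 73 = 252

bio_sum=657, credits_sum=252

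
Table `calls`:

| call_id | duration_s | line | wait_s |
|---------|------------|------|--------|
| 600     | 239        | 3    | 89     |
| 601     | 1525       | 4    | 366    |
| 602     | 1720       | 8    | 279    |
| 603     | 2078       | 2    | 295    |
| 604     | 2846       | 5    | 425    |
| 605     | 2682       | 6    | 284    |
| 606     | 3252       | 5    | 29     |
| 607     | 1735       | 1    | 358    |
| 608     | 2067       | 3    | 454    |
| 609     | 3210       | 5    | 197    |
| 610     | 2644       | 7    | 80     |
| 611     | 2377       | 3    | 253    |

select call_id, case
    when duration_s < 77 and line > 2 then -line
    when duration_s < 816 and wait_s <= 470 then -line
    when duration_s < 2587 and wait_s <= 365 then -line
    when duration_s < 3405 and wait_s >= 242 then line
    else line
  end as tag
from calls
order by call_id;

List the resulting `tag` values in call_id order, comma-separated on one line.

-3, 4, -8, -2, 5, 6, 5, -1, 3, 5, 7, -3

call_id=600: duration_s < 816 and wait_s <= 470 → -3
call_id=601: duration_s < 3405 and wait_s >= 242 → 4
call_id=602: duration_s < 2587 and wait_s <= 365 → -8
call_id=603: duration_s < 2587 and wait_s <= 365 → -2
call_id=604: duration_s < 3405 and wait_s >= 242 → 5
call_id=605: duration_s < 3405 and wait_s >= 242 → 6
call_id=606: ELSE → 5
call_id=607: duration_s < 2587 and wait_s <= 365 → -1
call_id=608: duration_s < 3405 and wait_s >= 242 → 3
call_id=609: ELSE → 5
call_id=610: ELSE → 7
call_id=611: duration_s < 2587 and wait_s <= 365 → -3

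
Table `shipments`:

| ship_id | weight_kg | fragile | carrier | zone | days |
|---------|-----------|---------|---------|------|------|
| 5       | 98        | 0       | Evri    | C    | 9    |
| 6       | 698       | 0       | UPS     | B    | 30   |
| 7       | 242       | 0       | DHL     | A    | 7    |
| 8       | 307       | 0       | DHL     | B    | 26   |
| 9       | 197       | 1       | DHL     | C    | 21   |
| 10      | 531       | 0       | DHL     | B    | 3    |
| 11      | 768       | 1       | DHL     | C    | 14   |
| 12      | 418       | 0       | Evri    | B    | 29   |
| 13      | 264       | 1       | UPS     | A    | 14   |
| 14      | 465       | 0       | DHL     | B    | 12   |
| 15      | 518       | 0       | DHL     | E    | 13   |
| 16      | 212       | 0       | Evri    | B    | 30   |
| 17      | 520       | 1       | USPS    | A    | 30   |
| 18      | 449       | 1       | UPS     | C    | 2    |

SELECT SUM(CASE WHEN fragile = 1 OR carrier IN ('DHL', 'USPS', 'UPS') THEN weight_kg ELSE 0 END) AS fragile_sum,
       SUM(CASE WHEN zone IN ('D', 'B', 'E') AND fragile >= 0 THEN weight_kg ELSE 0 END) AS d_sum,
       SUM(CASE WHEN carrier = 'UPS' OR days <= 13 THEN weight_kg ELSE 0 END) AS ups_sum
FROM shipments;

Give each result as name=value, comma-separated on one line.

[fragile_sum: fragile = 1 OR carrier IN ('DHL', 'USPS', 'UPS')]
ship_id=5: ✗
ship_id=6: ✓ → 698
ship_id=7: ✓ → 242
ship_id=8: ✓ → 307
ship_id=9: ✓ → 197
ship_id=10: ✓ → 531
ship_id=11: ✓ → 768
ship_id=12: ✗
ship_id=13: ✓ → 264
ship_id=14: ✓ → 465
ship_id=15: ✓ → 518
ship_id=16: ✗
ship_id=17: ✓ → 520
ship_id=18: ✓ → 449
fragile_sum = 698 + 242 + 307 + 197 + 531 + 768 + 264 + 465 + 518 + 520 + 449 = 4959
—
[d_sum: zone IN ('D', 'B', 'E') AND fragile >= 0]
ship_id=5: ✗
ship_id=6: ✓ → 698
ship_id=7: ✗
ship_id=8: ✓ → 307
ship_id=9: ✗
ship_id=10: ✓ → 531
ship_id=11: ✗
ship_id=12: ✓ → 418
ship_id=13: ✗
ship_id=14: ✓ → 465
ship_id=15: ✓ → 518
ship_id=16: ✓ → 212
ship_id=17: ✗
ship_id=18: ✗
d_sum = 698 + 307 + 531 + 418 + 465 + 518 + 212 = 3149
—
[ups_sum: carrier = 'UPS' OR days <= 13]
ship_id=5: ✓ → 98
ship_id=6: ✓ → 698
ship_id=7: ✓ → 242
ship_id=8: ✗
ship_id=9: ✗
ship_id=10: ✓ → 531
ship_id=11: ✗
ship_id=12: ✗
ship_id=13: ✓ → 264
ship_id=14: ✓ → 465
ship_id=15: ✓ → 518
ship_id=16: ✗
ship_id=17: ✗
ship_id=18: ✓ → 449
ups_sum = 98 + 698 + 242 + 531 + 264 + 465 + 518 + 449 = 3265

fragile_sum=4959, d_sum=3149, ups_sum=3265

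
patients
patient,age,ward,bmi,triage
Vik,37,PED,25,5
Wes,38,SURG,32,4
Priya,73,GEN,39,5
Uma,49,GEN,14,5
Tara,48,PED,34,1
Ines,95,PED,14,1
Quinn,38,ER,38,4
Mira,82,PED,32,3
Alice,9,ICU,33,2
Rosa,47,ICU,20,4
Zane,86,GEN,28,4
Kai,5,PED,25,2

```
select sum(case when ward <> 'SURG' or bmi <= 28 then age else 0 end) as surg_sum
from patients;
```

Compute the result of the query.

569

patient=Vik: ✓ → 37
patient=Wes: ✗
patient=Priya: ✓ → 73
patient=Uma: ✓ → 49
patient=Tara: ✓ → 48
patient=Ines: ✓ → 95
patient=Quinn: ✓ → 38
patient=Mira: ✓ → 82
patient=Alice: ✓ → 9
patient=Rosa: ✓ → 47
patient=Zane: ✓ → 86
patient=Kai: ✓ → 5
surg_sum = 37 + 73 + 49 + 48 + 95 + 38 + 82 + 9 + 47 + 86 + 5 = 569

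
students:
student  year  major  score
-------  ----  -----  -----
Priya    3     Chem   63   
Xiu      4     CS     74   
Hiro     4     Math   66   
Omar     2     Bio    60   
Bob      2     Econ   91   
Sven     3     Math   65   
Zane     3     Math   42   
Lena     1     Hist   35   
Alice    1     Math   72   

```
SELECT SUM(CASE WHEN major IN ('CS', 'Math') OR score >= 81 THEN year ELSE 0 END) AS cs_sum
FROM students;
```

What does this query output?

student=Priya: ✗
student=Xiu: ✓ → 4
student=Hiro: ✓ → 4
student=Omar: ✗
student=Bob: ✓ → 2
student=Sven: ✓ → 3
student=Zane: ✓ → 3
student=Lena: ✗
student=Alice: ✓ → 1
cs_sum = 4 + 4 + 2 + 3 + 3 + 1 = 17

17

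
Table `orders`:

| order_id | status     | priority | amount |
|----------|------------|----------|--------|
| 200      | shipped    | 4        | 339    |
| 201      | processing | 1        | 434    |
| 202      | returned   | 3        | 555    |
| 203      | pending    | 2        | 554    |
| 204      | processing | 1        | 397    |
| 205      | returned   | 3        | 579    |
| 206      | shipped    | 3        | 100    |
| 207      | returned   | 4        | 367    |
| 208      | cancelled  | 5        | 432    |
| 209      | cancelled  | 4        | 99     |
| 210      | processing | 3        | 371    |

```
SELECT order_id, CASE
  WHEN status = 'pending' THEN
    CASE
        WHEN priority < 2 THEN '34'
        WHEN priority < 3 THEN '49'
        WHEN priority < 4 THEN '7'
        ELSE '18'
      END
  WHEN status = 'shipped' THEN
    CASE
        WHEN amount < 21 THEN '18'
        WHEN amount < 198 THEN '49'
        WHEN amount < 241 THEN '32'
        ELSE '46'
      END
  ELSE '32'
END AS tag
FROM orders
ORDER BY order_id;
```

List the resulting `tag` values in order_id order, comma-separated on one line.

order_id=200: status='shipped' → inner[ELSE] → 46
order_id=201: status='processing' → outer ELSE → 32
order_id=202: status='returned' → outer ELSE → 32
order_id=203: status='pending' → inner[priority < 3] → 49
order_id=204: status='processing' → outer ELSE → 32
order_id=205: status='returned' → outer ELSE → 32
order_id=206: status='shipped' → inner[amount < 198] → 49
order_id=207: status='returned' → outer ELSE → 32
order_id=208: status='cancelled' → outer ELSE → 32
order_id=209: status='cancelled' → outer ELSE → 32
order_id=210: status='processing' → outer ELSE → 32

46, 32, 32, 49, 32, 32, 49, 32, 32, 32, 32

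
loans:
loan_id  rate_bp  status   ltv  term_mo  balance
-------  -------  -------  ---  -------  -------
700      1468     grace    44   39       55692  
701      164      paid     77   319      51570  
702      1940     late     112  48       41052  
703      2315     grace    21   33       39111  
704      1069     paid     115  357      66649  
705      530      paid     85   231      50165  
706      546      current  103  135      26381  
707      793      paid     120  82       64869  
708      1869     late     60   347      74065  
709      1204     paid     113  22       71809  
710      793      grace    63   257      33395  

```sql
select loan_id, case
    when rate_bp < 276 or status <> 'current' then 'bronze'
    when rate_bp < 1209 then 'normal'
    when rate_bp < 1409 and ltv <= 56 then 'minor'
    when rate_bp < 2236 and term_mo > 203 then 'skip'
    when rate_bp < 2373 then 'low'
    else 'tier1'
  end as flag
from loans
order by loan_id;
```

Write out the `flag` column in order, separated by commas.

loan_id=700: rate_bp < 276 or status <> 'current' → bronze
loan_id=701: rate_bp < 276 or status <> 'current' → bronze
loan_id=702: rate_bp < 276 or status <> 'current' → bronze
loan_id=703: rate_bp < 276 or status <> 'current' → bronze
loan_id=704: rate_bp < 276 or status <> 'current' → bronze
loan_id=705: rate_bp < 276 or status <> 'current' → bronze
loan_id=706: rate_bp < 1209 → normal
loan_id=707: rate_bp < 276 or status <> 'current' → bronze
loan_id=708: rate_bp < 276 or status <> 'current' → bronze
loan_id=709: rate_bp < 276 or status <> 'current' → bronze
loan_id=710: rate_bp < 276 or status <> 'current' → bronze

bronze, bronze, bronze, bronze, bronze, bronze, normal, bronze, bronze, bronze, bronze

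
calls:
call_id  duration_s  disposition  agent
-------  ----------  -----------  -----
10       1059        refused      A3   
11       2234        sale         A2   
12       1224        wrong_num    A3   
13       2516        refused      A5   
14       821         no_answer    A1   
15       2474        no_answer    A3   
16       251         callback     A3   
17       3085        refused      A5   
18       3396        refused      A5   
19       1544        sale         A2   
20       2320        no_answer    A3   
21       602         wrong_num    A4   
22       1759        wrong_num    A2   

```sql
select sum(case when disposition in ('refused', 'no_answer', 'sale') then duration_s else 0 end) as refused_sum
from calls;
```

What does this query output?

call_id=10: ✓ → 1059
call_id=11: ✓ → 2234
call_id=12: ✗
call_id=13: ✓ → 2516
call_id=14: ✓ → 821
call_id=15: ✓ → 2474
call_id=16: ✗
call_id=17: ✓ → 3085
call_id=18: ✓ → 3396
call_id=19: ✓ → 1544
call_id=20: ✓ → 2320
call_id=21: ✗
call_id=22: ✗
refused_sum = 1059 + 2234 + 2516 + 821 + 2474 + 3085 + 3396 + 1544 + 2320 = 19449

19449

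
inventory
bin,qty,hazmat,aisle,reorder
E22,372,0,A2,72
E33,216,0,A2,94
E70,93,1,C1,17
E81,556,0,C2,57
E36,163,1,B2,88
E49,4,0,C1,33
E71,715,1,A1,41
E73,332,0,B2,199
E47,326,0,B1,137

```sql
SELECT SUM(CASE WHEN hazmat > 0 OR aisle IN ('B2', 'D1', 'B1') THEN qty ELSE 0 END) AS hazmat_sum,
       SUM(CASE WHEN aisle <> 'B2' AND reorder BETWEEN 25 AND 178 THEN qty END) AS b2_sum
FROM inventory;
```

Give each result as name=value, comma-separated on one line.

hazmat_sum=1629, b2_sum=2189

[hazmat_sum: hazmat > 0 OR aisle IN ('B2', 'D1', 'B1')]
bin=E22: ✗
bin=E33: ✗
bin=E70: ✓ → 93
bin=E81: ✗
bin=E36: ✓ → 163
bin=E49: ✗
bin=E71: ✓ → 715
bin=E73: ✓ → 332
bin=E47: ✓ → 326
hazmat_sum = 93 + 163 + 715 + 332 + 326 = 1629
—
[b2_sum: aisle <> 'B2' AND reorder BETWEEN 25 AND 178]
bin=E22: ✓ → 372
bin=E33: ✓ → 216
bin=E70: ✗
bin=E81: ✓ → 556
bin=E36: ✗
bin=E49: ✓ → 4
bin=E71: ✓ → 715
bin=E73: ✗
bin=E47: ✓ → 326
b2_sum = 372 + 216 + 556 + 4 + 715 + 326 = 2189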